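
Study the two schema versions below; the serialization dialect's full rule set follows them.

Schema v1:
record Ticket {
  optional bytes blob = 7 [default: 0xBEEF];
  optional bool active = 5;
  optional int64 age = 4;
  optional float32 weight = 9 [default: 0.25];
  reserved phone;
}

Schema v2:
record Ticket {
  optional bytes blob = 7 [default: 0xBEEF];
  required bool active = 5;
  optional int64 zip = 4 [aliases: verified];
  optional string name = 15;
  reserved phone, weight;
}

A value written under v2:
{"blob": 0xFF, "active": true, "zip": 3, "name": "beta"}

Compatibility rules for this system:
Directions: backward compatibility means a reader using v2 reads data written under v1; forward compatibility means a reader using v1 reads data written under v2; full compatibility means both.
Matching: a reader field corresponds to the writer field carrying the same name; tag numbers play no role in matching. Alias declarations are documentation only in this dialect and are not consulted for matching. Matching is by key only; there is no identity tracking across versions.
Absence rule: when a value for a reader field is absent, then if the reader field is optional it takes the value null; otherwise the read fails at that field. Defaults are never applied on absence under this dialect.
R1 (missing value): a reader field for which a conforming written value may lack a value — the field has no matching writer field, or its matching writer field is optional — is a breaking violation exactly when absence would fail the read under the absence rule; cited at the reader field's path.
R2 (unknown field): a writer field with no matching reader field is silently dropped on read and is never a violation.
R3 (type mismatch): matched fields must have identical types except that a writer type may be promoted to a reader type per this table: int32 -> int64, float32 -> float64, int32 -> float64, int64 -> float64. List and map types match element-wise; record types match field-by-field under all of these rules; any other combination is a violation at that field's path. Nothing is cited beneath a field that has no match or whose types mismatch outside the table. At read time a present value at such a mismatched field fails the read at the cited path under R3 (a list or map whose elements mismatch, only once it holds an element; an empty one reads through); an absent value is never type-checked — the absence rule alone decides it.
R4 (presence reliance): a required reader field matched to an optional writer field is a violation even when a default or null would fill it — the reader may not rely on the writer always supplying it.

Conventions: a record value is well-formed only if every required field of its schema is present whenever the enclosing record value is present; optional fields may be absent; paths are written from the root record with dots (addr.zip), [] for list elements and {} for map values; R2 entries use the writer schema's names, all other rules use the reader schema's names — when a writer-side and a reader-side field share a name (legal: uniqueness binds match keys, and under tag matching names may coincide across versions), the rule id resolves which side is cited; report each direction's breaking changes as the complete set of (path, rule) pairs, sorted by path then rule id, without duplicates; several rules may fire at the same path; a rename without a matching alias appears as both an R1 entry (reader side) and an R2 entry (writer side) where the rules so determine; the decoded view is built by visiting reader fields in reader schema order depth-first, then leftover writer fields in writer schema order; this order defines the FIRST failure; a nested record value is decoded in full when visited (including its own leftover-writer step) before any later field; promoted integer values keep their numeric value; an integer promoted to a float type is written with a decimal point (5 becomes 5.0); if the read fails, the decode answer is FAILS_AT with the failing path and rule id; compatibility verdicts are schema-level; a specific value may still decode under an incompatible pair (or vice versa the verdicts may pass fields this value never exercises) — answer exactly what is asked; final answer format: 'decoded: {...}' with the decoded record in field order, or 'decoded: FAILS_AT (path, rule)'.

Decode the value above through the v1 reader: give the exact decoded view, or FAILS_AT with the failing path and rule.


decoded: {"blob": 0xFF, "active": true, "age": null, "weight": null}

arrows below run writer -> reader for Ticket
decode (reader v1):
  blob := 0xFF
  active := true
  age := null (not supplied -> null)
  weight := null (not supplied -> null)
  writer zip: unmatched, discarded
  writer name: unmatched, discarded
  => decoded: {"blob": 0xFF, "active": true, "age": null, "weight": null}
checking off the Ticket differences that do not matter here:
  field active in record Ticket: optional changed to required -> matters for Ticket compatibility verdicts, not for this value's decode
  removed field weight from record Ticket (its key "weight" joins the reserved list) -> triggers nothing under the printed rules; the Ticket answer is the same either way
  added field name to record Ticket: optional string, tag 15 (in v2 it sits last) -> triggers nothing under the printed rules; the Ticket answer is the same either way


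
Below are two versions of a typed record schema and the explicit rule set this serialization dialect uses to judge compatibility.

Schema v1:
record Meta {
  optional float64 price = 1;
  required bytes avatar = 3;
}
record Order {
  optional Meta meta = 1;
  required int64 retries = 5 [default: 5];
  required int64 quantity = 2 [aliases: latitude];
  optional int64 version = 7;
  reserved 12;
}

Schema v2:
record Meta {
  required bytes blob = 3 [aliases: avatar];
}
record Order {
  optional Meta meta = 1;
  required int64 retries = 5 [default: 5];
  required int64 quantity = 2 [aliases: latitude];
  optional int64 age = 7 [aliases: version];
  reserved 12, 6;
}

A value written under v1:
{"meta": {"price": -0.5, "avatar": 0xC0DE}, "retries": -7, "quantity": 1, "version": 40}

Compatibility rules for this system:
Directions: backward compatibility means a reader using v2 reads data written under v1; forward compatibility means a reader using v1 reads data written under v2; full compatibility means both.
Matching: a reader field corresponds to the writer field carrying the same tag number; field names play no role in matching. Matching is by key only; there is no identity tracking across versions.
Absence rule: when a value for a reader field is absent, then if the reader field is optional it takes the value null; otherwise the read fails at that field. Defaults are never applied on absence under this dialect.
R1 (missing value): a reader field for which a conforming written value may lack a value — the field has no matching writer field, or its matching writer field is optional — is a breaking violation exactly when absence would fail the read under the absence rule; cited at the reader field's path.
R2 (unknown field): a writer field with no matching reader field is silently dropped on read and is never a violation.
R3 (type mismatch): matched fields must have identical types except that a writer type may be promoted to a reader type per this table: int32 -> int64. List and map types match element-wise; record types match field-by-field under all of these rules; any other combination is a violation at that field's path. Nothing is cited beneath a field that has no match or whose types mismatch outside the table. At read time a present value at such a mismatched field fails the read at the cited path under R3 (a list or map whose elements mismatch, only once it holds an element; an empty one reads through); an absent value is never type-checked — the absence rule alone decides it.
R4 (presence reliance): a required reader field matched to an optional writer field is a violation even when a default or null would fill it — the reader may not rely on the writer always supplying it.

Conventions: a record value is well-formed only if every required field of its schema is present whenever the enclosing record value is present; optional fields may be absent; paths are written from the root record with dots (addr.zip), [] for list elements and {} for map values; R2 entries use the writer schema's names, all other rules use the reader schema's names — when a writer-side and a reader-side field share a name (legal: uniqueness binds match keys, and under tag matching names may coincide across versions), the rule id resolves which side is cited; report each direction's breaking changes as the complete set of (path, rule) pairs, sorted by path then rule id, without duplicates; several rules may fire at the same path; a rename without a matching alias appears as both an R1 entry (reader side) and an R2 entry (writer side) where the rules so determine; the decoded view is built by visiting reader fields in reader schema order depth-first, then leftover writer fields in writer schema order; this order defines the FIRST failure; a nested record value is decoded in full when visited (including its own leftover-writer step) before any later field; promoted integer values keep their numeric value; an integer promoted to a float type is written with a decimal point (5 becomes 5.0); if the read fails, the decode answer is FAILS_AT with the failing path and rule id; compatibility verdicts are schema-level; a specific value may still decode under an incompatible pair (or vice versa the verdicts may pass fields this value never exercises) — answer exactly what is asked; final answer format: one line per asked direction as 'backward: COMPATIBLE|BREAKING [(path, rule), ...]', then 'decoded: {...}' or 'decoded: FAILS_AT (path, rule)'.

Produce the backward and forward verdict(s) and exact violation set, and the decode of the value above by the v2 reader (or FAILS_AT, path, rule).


each type pair in Order: writer, then reader
backward pass over Order, reader schema v2, writer schema v1:
  meta: Meta -> Meta, writer optional; from meta
  retries: int64 -> int64, writer required; from retries
  quantity: int64 -> int64, writer required; from quantity
  age: int64 -> int64, writer optional; from version
  meta.blob: bytes -> bytes, writer required; from meta.avatar
  leftover writer field: meta.price
  => no violations; backward on Order: COMPATIBLE
forward pass over Order, reader schema v1, writer schema v2:
  meta: Meta -> Meta, writer optional; from meta
  retries: int64 -> int64, writer required; from retries
  quantity: int64 -> int64, writer required; from quantity
  version: int64 -> int64, writer optional; from age
  no writer field matches reader meta.price
  meta.avatar: bytes -> bytes, writer required; from meta.blob
  => no violations; forward on Order: COMPATIBLE
decoding the Order value with the v2 reader:
  meta.blob := 0xC0DE (from writer avatar)
  writer meta.price: unmatched, discarded
  retries := -7
  quantity := 1
  age := 40 (from writer version)
  => decoded: {"meta": {"blob": 0xC0DE}, "retries": -7, "quantity": 1, "age": 40}

backward: COMPATIBLE []; forward: COMPATIBLE []; decoded: {"meta": {"blob": 0xC0DE}, "retries": -7, "quantity": 1, "age": 40}


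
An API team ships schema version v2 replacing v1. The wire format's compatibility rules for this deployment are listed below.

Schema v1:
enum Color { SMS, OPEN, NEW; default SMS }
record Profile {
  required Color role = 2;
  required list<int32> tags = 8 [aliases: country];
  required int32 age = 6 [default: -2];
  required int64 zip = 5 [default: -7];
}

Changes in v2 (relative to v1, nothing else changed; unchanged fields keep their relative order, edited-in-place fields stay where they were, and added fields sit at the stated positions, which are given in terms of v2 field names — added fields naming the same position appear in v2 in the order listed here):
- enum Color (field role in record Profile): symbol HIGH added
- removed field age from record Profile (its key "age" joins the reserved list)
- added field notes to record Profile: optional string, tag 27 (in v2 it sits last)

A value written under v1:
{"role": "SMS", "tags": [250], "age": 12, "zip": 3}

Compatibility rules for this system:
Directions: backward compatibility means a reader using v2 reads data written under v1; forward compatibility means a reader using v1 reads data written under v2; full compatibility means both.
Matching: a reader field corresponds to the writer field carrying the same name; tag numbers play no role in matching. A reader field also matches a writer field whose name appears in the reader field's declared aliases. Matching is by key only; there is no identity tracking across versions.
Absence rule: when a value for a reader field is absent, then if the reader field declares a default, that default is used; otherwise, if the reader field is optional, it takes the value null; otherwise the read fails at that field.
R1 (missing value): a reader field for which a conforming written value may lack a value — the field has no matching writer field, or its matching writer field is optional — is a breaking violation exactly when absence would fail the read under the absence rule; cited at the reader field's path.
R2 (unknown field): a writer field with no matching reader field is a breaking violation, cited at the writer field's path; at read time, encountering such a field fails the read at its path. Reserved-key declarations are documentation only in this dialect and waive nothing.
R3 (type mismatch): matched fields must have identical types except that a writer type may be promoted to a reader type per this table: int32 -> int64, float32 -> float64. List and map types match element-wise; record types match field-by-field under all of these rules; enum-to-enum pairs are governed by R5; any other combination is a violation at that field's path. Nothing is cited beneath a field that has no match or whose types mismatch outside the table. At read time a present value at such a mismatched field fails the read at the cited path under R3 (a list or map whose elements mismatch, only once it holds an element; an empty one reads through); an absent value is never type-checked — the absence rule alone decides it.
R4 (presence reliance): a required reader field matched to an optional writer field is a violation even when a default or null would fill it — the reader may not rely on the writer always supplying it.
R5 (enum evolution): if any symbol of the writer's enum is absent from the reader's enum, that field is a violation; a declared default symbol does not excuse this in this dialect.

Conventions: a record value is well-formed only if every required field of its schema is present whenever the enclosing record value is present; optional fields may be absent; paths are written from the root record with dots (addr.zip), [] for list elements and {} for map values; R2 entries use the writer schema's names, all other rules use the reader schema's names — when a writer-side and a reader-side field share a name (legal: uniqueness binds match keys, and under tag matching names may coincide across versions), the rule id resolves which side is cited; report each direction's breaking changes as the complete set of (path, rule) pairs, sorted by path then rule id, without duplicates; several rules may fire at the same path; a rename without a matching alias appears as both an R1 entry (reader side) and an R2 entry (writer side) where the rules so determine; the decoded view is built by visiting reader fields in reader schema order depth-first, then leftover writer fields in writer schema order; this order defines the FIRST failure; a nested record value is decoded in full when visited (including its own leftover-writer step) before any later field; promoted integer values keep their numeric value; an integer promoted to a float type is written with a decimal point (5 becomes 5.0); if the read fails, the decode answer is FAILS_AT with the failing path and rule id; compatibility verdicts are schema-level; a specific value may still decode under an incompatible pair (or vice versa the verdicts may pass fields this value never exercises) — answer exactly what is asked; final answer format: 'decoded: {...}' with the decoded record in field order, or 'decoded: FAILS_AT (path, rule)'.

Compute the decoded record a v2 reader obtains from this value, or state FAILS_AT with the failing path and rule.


in Profile below, arrows point writer -> reader
migrating the Profile value to v2:
  role := "SMS"
  tags := [250]
  zip := 3
  notes := null (absent, optional -> null)
  read fails at age under R2 (unknown field)
  => FAILS_AT (age, R2)
checking off the Profile differences that do not matter here:
  enum Color (field role in record Profile): symbol HIGH added -> a verdict-level change on Profile — the shown value reads the same
  added field notes to record Profile: optional string, tag 27 (in v2 it sits last) -> a verdict-level change on Profile — the shown value reads the same

decoded: FAILS_AT (age, R2)


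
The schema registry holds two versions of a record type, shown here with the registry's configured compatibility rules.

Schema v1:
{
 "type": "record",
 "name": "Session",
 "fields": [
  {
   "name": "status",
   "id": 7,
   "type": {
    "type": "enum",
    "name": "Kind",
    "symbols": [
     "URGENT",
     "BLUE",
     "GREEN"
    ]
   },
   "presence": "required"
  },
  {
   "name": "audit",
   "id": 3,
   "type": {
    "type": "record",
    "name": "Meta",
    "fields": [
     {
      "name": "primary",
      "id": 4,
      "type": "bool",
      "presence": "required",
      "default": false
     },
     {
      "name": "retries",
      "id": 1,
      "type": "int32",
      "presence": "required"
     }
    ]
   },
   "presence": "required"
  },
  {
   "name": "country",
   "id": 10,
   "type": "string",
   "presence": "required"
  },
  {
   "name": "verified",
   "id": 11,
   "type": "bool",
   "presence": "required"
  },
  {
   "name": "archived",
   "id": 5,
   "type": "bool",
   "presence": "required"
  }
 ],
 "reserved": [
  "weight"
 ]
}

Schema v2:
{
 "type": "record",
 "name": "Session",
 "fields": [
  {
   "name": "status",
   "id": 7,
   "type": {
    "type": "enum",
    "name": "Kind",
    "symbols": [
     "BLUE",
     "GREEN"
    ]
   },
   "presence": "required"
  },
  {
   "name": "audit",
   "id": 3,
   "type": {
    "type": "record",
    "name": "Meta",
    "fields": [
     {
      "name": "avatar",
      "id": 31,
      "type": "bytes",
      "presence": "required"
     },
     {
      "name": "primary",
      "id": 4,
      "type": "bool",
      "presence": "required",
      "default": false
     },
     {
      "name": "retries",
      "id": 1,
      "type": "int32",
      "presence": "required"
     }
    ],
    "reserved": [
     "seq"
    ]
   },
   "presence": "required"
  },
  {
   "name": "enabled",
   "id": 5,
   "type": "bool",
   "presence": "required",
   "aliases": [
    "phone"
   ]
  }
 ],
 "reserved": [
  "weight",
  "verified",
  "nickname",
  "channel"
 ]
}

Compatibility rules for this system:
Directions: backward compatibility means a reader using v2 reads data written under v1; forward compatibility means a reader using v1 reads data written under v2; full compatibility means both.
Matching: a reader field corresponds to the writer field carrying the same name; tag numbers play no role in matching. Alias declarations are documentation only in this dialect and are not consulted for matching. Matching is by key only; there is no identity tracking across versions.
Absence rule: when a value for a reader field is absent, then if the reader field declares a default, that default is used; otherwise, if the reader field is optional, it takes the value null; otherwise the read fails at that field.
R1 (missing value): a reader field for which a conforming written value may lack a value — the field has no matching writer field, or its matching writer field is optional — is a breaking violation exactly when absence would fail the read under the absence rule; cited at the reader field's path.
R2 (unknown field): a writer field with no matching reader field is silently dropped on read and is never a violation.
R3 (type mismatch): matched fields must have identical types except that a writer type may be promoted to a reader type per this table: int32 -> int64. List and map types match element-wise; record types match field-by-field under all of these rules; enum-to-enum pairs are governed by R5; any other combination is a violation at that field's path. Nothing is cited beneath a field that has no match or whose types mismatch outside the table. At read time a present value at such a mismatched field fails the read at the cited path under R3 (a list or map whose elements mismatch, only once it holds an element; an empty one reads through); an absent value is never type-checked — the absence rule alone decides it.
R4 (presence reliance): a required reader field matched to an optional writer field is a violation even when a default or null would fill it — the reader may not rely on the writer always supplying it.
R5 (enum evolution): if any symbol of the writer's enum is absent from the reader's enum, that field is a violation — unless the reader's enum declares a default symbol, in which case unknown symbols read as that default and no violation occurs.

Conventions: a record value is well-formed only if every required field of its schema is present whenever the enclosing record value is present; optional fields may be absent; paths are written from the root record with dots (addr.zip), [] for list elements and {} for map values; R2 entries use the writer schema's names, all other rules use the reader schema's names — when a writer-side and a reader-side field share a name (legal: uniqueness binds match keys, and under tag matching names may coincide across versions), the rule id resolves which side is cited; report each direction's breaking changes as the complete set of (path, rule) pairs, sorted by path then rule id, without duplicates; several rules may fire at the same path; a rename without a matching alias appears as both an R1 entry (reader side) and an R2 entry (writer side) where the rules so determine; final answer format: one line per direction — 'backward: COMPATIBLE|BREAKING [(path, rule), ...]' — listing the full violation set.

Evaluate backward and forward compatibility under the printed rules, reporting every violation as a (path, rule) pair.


backward: BREAKING [(audit.avatar, R1), (enabled, R1), (status, R5)]; forward: BREAKING [(archived, R1), (country, R1), (verified, R1)]

arrows below run writer -> reader for Session
backward on Session — v2 reading data written by v1:
  status: paired with writer status (Kind -> Kind; writer required)
  audit: paired with writer audit (Meta -> Meta; writer required)
  enabled: no writer match
  writer field country has no reader counterpart
  writer field verified has no reader counterpart
  writer field archived has no reader counterpart
  audit.avatar: no writer match
  audit.primary: paired with writer audit.primary (bool -> bool; writer required)
  audit.retries: paired with writer audit.retries (int32 -> int32; writer required)
  breaking: (audit.avatar, R1)
  breaking: (enabled, R1)
  breaking: (status, R5)
  => 3 violation(s): backward is BREAKING for Session
forward on Session — v1 reading data written by v2:
  status: paired with writer status (Kind -> Kind; writer required)
  audit: paired with writer audit (Meta -> Meta; writer required)
  country: no writer match
  verified: no writer match
  archived: no writer match
  writer field enabled has no reader counterpart
  audit.primary: paired with writer audit.primary (bool -> bool; writer required)
  audit.retries: paired with writer audit.retries (int32 -> int32; writer required)
  writer field audit.avatar has no reader counterpart
  breaking: (archived, R1)
  breaking: (country, R1)
  breaking: (verified, R1)
  => 3 violation(s): forward is BREAKING for Session


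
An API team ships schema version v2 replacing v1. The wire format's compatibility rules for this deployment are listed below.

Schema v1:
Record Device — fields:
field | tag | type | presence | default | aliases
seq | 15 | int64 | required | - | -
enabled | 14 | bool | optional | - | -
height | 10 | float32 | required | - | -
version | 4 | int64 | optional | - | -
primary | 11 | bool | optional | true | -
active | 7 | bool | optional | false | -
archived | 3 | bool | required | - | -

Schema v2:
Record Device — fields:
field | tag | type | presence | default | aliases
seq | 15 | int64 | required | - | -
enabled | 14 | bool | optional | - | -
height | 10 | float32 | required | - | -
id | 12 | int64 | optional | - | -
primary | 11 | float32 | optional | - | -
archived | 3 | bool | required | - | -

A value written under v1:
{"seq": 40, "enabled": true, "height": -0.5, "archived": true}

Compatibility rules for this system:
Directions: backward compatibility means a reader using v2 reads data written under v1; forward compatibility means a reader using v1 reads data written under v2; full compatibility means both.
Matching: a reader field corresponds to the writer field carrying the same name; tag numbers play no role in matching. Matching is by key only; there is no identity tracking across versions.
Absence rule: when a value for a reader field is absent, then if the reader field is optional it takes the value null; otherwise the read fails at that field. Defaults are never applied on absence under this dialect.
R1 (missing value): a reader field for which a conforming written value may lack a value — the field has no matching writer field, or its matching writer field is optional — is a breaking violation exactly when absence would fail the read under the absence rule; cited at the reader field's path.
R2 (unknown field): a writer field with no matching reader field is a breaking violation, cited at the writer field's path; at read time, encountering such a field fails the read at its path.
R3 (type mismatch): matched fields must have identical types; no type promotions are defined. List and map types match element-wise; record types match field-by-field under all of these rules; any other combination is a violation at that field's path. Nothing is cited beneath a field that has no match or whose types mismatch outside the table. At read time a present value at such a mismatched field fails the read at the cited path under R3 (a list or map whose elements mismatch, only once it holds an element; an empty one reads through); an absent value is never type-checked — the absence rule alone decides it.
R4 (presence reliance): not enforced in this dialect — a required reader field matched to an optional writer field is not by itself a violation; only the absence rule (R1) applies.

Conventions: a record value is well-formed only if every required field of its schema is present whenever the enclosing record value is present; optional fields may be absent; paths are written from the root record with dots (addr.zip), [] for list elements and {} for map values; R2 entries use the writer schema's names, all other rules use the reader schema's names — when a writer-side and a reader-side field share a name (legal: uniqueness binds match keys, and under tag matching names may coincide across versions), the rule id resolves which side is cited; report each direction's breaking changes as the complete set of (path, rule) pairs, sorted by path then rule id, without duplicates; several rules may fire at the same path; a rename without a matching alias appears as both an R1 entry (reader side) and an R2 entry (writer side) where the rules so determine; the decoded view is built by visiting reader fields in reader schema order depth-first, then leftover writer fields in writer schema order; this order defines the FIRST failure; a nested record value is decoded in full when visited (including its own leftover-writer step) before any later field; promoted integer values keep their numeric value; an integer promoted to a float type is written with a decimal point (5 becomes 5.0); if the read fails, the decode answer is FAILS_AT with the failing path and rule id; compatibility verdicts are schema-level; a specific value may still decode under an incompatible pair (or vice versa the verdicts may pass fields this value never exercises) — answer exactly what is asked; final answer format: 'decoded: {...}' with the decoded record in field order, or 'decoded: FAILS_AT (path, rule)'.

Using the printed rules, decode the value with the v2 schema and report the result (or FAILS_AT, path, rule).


arrows below run writer -> reader for Device
decode (reader v2):
  seq := 40
  enabled := true
  height := -0.5
  id := null (not supplied -> null)
  primary := null (not supplied -> null)
  archived := true
  => decoded: {"seq": 40, "enabled": true, "height": -0.5, "id": null, "primary": null, "archived": true}
the rest of the Device diff is inert for this question:
  field primary in record Device: type bool changed to float32 (its default is dropped) -> changes Device's schema-level verdicts only — the decode of this value is the same

decoded: {"seq": 40, "enabled": true, "height": -0.5, "id": null, "primary": null, "archived": true}


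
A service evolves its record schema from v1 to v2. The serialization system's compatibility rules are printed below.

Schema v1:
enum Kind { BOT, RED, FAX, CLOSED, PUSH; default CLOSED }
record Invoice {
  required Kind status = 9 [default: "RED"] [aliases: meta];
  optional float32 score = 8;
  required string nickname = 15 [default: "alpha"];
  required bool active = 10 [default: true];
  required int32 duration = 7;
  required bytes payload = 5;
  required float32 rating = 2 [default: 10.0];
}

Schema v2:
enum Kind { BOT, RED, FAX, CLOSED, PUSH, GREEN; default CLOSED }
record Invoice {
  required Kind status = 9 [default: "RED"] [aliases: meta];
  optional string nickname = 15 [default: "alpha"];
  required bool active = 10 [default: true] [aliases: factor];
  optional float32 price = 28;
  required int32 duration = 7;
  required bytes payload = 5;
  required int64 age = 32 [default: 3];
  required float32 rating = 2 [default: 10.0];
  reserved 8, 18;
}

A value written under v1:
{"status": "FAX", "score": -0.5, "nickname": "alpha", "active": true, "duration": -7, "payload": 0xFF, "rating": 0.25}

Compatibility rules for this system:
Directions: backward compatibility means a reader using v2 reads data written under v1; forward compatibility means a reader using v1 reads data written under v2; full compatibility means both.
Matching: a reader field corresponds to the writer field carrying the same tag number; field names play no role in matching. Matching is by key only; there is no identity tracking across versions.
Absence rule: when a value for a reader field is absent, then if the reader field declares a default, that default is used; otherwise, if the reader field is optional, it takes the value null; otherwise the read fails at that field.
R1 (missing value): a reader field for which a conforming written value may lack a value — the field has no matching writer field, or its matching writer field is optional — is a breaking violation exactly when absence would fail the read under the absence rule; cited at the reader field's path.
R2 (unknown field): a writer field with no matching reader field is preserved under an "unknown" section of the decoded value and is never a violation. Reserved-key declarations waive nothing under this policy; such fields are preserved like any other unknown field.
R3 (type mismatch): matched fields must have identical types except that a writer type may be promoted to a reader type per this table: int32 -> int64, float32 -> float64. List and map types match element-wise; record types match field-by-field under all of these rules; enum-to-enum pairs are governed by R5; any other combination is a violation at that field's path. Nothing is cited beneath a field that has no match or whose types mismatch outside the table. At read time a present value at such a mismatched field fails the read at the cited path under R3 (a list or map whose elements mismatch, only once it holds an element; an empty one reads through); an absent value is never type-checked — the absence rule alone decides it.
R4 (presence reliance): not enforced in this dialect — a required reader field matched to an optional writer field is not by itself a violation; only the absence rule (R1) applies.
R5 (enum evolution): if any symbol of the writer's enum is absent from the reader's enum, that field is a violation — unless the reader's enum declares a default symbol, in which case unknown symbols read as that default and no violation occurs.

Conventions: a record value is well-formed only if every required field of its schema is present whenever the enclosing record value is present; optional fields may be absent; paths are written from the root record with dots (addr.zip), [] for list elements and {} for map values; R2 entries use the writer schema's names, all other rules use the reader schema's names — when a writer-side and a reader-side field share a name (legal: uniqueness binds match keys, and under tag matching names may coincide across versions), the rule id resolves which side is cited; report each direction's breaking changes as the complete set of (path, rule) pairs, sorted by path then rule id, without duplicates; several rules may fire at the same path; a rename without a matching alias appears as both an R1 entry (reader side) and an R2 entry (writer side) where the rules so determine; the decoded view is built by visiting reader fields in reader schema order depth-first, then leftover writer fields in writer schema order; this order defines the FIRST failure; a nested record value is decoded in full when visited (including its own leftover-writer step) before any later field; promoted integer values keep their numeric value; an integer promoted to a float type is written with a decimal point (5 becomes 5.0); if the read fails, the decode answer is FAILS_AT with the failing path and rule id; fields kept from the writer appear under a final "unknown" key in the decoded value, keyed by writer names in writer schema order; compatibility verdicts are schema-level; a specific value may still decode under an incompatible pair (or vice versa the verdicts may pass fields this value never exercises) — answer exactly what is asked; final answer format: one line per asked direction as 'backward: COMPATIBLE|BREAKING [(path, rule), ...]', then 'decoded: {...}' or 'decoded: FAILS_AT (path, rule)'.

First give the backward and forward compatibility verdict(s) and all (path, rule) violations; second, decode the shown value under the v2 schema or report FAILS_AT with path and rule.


in Invoice below, arrows point writer -> reader
backward pass over Invoice, reader schema v2, writer schema v1:
  status: paired with writer status (Kind -> Kind; writer required)
  nickname: paired with writer nickname (string -> string; writer required)
  active: paired with writer active (bool -> bool; writer required)
  price: no writer match
  duration: paired with writer duration (int32 -> int32; writer required)
  payload: paired with writer payload (bytes -> bytes; writer required)
  age: no writer match
  rating: paired with writer rating (float32 -> float32; writer required)
  writer field score has no reader counterpart
  nothing fires on Invoice: backward is COMPATIBLE
forward pass over Invoice, reader schema v1, writer schema v2:
  status: paired with writer status (Kind -> Kind; writer required)
  score: no writer match
  nickname: paired with writer nickname (string -> string; writer optional)
  active: paired with writer active (bool -> bool; writer required)
  duration: paired with writer duration (int32 -> int32; writer required)
  payload: paired with writer payload (bytes -> bytes; writer required)
  rating: paired with writer rating (float32 -> float32; writer required)
  writer field price has no reader counterpart
  writer field age has no reader counterpart
  nothing fires on Invoice: forward is COMPATIBLE
decoding the Invoice value with the v2 reader:
  status := "FAX"
  nickname := "alpha"
  active := true
  price := null (missing; optional => null)
  duration := -7
  payload := 0xFF
  age := 3 (missing; default applied)
  rating := 0.25
  writer score: kept under "unknown"
  => decoded: {"status": "FAX", "nickname": "alpha", "active": true, "price": null, "duration": -7, "payload": 0xFF, "age": 3, "rating": 0.25, "unknown": {"score": -0.5}}

backward: COMPATIBLE []; forward: COMPATIBLE []; decoded: {"status": "FAX", "nickname": "alpha", "active": true, "price": null, "duration": -7, "payload": 0xFF, "age": 3, "rating": 0.25, "unknown": {"score": -0.5}}


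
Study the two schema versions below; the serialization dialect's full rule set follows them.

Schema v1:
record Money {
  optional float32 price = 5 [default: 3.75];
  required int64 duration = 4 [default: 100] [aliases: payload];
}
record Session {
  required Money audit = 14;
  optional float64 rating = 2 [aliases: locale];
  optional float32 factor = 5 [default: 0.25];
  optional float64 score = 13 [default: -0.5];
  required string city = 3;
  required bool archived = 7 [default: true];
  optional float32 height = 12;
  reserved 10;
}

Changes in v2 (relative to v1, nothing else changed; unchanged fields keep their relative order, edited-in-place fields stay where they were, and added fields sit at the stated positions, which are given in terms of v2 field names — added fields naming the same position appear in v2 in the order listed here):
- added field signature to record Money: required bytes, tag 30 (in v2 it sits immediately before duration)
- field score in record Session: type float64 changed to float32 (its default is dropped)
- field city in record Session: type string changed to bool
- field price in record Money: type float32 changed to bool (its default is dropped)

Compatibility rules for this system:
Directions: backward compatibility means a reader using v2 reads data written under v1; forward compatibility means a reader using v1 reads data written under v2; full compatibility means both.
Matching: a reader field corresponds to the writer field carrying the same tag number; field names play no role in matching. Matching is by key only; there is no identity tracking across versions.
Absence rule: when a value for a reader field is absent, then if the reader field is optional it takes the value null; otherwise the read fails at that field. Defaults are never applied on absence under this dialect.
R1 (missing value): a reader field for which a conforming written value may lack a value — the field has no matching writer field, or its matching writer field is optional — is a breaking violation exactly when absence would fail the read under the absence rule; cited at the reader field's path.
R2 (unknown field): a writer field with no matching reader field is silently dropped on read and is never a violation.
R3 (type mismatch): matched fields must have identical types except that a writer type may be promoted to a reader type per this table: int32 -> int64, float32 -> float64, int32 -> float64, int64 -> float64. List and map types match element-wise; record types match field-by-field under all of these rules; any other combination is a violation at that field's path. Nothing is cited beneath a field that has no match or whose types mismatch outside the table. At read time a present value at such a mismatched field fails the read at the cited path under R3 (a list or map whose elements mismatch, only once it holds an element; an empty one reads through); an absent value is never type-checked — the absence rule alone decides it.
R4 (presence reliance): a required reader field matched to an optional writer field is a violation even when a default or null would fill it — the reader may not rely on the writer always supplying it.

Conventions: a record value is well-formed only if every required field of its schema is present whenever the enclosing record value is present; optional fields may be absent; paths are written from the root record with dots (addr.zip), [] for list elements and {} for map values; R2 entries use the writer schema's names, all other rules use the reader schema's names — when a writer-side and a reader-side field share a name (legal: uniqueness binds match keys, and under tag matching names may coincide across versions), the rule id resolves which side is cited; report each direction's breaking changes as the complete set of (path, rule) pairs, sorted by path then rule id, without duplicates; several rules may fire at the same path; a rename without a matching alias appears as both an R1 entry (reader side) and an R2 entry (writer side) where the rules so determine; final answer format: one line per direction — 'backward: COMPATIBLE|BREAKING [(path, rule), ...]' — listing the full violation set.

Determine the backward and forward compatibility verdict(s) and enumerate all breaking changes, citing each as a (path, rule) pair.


backward: BREAKING [(audit.price, R3), (audit.signature, R1), (city, R3), (score, R3)]; forward: BREAKING [(audit.price, R3), (city, R3)]

in Session below, arrows point writer -> reader
backward analysis of Session with v2 as reader and v1 as writer:
  Money -> Money, writer required: audit aligns to audit
  float64 -> float64, writer optional: rating aligns to rating
  float32 -> float32, writer optional: factor aligns to factor
  float64 -> float32, writer optional: score aligns to score
  string -> bool, writer required: city aligns to city
  bool -> bool, writer required: archived aligns to archived
  float32 -> float32, writer optional: height aligns to height
  float32 -> bool, writer optional: audit.price aligns to audit.price
  no writer field matches reader audit.signature
  int64 -> int64, writer required: audit.duration aligns to audit.duration
  violation R3 at audit.price
  violation R1 at audit.signature
  violation R3 at city
  violation R3 at score
  => backward: BREAKING (4)
forward analysis of Session with v1 as reader and v2 as writer:
  Money -> Money, writer required: audit aligns to audit
  float64 -> float64, writer optional: rating aligns to rating
  float32 -> float32, writer optional: factor aligns to factor
  float32 -> float64, writer optional: score aligns to score
  bool -> string, writer required: city aligns to city
  bool -> bool, writer required: archived aligns to archived
  float32 -> float32, writer optional: height aligns to height
  bool -> float32, writer optional: audit.price aligns to audit.price
  int64 -> int64, writer required: audit.duration aligns to audit.duration
  writer audit.signature: unknown to reader
  violation R3 at audit.price
  violation R3 at city
  => forward: BREAKING (2)
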